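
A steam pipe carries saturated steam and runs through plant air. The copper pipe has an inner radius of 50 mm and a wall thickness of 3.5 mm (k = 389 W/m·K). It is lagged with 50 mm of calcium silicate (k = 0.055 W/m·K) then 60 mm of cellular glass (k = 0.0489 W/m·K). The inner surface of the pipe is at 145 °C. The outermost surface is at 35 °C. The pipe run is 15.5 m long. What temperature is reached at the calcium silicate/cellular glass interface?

Per-layer cylindrical resistances, series-summed:
R_copper pipe wall = ln(53.5/50)/(2π×389×15.5) = 1.786×10^-6 K/W
R_calcium silicate = ln(103.5/53.5)/(2π×0.055×15.5) = 0.1232 K/W
R_cellular glass = ln(163.5/103.5)/(2π×0.0489×15.5) = 0.09601 K/W
R_total = 0.2192 K/W
Q = ΔT/R_total = 110/0.2192
Q = 502 W
T_interface = T_inner − Q·ΣR(inner→interface) = 145 − 502×0.1232

T ≈ 83.2 °C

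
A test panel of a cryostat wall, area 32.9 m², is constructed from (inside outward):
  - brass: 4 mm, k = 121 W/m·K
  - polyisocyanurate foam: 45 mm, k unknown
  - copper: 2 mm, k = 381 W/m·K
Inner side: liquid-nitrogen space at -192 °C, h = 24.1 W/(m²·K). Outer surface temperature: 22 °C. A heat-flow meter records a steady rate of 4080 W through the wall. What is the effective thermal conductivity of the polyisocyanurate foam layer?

k ≈ 0.0267 W/(m·K)

Thermal resistances in series:
R_inner film = 1/(h_i·A) = 1/(24.1×32.9) = 0.001261 K/W
R_brass = L/(kA) = 0.004/(121×32.9) = 1.005×10^-6 K/W
R_copper = L/(kA) = 0.002/(381×32.9) = 1.596×10^-7 K/W
Sum of known resistances R_other = 0.001262 K/W
Total R = ΔT/Q = 214/4080 = 0.05245 K/W
R_polyisocyanurate foam = R_total − R_other = 0.05119 K/W
k = L/(R·A) = 0.045/(0.05119×32.9)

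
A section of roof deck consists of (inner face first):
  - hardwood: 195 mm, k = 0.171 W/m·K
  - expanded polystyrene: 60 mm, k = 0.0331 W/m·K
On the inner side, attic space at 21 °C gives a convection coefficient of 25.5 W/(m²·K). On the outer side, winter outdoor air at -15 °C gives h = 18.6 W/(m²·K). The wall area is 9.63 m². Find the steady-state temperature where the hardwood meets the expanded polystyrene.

T ≈ 7.06 °C

Using the resistance-network approach (series):
R_inner film = 1/(h_i·A) = 1/(25.5×9.63) = 0.004072 K/W
R_hardwood = L/(kA) = 0.195/(0.171×9.63) = 0.1184 K/W
R_expanded polystyrene = L/(kA) = 0.06/(0.0331×9.63) = 0.1882 K/W
R_outer film = 1/(h_o·A) = 1/(18.6×9.63) = 0.005583 K/W
R_total = 0.3163 K/W;  Q = ΔT/R_total = 36/0.3163 = 113.8 W
T_interface = T_inner − Q·ΣR(inner→interface) = 21 − 114×0.1225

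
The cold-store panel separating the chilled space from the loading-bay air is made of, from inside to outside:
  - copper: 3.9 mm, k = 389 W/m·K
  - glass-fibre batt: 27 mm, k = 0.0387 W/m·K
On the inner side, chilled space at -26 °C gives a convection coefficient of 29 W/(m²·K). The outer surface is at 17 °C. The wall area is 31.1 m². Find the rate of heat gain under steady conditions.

Q ≈ 1830 W

Model the wall as resistances in series:
R_inner film = 1/(h_i·A) = 1/(29×31.1) = 0.001109 K/W
R_copper = L/(kA) = 0.0039/(389×31.1) = 3.224×10^-7 K/W
R_glass-fibre batt = L/(kA) = 0.027/(0.0387×31.1) = 0.02243 K/W
R_total = 0.02354 K/W
Q = ΔT / R_total = 43 / 0.02354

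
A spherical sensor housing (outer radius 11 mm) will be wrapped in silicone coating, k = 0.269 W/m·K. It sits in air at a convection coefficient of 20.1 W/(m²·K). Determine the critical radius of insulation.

r_cr ≈ 26.8 mm

For a sphere r_cr = 2k/h = 2×0.269/20.1
r_cr = 26.8 mm; since the bare radius (11 mm) is below r_cr, adding a thin layer of insulation will *increase* heat loss.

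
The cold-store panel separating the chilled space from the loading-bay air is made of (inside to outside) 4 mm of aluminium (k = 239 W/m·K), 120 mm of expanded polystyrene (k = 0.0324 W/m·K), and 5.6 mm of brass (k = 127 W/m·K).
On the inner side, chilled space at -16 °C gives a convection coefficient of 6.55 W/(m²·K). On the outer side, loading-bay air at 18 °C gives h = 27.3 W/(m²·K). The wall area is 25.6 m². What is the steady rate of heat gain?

Q ≈ 224 W

Treating each layer as a thermal resistance in series:
R_inner film = 1/(h_i·A) = 1/(6.55×25.6) = 0.005964 K/W
R_aluminium = L/(kA) = 0.004/(239×25.6) = 6.538×10^-7 K/W
R_expanded polystyrene = L/(kA) = 0.12/(0.0324×25.6) = 0.1447 K/W
R_brass = L/(kA) = 0.0056/(127×25.6) = 1.722×10^-6 K/W
R_outer film = 1/(h_o·A) = 1/(27.3×25.6) = 0.001431 K/W
R_total = 0.1521 K/W
Q = ΔT / R_total = 34 / 0.1521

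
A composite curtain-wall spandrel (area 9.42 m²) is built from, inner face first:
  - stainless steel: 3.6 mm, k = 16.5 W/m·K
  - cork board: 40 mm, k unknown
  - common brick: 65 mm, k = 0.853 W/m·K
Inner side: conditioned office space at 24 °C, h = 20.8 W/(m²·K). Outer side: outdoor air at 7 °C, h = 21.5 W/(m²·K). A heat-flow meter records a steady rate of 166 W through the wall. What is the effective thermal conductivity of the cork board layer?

k ≈ 0.0504 W/(m·K)

Thermal resistances in series:
R_inner film = 1/(h_i·A) = 1/(20.8×9.42) = 0.005104 K/W
R_stainless steel = L/(kA) = 0.0036/(16.5×9.42) = 2.316×10^-5 K/W
R_common brick = L/(kA) = 0.065/(0.853×9.42) = 0.008089 K/W
R_outer film = 1/(h_o·A) = 1/(21.5×9.42) = 0.004938 K/W
Sum of known resistances R_other = 0.01815 K/W
Total R = ΔT/Q = 17/166 = 0.1024 K/W
R_cork board = R_total − R_other = 0.08426 K/W
k = L/(R·A) = 0.04/(0.08426×9.42)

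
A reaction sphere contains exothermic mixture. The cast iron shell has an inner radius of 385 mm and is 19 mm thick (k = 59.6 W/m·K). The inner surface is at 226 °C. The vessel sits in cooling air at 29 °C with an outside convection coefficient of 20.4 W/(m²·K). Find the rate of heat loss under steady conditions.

Q ≈ 8190 W

Each spherical layer contributes R = (1/r_i − 1/r_o)/(4πk):
R_cast iron shell = (1/0.385 − 1/0.404)/(4π×59.6) = 1.631×10^-4 K/W
R_outer film = 1/(h·4πr_o²) = 1/(20.4×4π×0.404²) = 0.0239 K/W
R_total = 0.02406 K/W
Q = ΔT/R_total = 197/0.02406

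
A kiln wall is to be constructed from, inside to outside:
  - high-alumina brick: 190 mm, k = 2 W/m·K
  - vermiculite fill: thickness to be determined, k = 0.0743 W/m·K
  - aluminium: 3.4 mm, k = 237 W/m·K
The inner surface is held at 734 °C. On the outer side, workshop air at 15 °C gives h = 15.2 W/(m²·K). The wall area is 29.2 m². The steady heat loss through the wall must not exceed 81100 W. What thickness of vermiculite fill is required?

Treating each layer as a thermal resistance in series:
R_high-alumina brick = L/(kA) = 0.19/(2×29.2) = 0.003253 K/W
R_aluminium = L/(kA) = 0.0034/(237×29.2) = 4.913×10^-7 K/W
R_outer film = 1/(h_o·A) = 1/(15.2×29.2) = 0.002253 K/W
Sum of the known resistances R_other = 0.005507 K/W
Required total resistance R_tot = ΔT/Q_allow = 719/81100 = 0.008866 K/W
R_vermiculite fill = R_tot − R_other = 0.003359 K/W
L = R·k·A = 0.003359×0.0743×29.2

L ≈ 7.29 mm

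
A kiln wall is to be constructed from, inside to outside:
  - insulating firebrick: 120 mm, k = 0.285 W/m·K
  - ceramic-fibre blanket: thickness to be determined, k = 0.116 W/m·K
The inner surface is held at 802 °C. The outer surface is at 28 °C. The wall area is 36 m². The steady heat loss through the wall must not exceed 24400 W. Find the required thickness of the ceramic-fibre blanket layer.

L ≈ 83.6 mm

Treating each layer as a thermal resistance in series:
R_insulating firebrick = L/(kA) = 0.12/(0.285×36) = 0.0117 K/W
Sum of the known resistances R_other = 0.0117 K/W
Required total resistance R_tot = ΔT/Q_allow = 774/24400 = 0.03172 K/W
R_ceramic-fibre blanket = R_tot − R_other = 0.02003 K/W
L = R·k·A = 0.02003×0.116×36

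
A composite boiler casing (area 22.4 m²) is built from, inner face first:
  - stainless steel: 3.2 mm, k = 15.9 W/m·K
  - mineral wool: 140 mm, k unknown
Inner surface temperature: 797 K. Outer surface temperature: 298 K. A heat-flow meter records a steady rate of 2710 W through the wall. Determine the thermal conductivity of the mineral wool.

k ≈ 0.0339 W/(m·K)

Thermal resistances in series:
R_stainless steel = L/(kA) = 0.0032/(15.9×22.4) = 8.985×10^-6 K/W
Sum of known resistances R_other = 8.985×10^-6 K/W
Total R = ΔT/Q = 499/2710 = 0.1841 K/W
R_mineral wool = R_total − R_other = 0.1841 K/W
k = L/(R·A) = 0.14/(0.1841×22.4)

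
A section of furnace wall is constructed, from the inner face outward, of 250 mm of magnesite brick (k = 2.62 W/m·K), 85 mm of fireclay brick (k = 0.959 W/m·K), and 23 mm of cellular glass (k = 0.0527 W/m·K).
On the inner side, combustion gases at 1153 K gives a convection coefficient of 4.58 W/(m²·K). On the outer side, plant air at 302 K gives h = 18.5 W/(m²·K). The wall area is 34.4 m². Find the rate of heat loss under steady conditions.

Thermal resistances in series:
R_inner film = 1/(h_i·A) = 1/(4.58×34.4) = 0.006347 K/W
R_magnesite brick = L/(kA) = 0.25/(2.62×34.4) = 0.002774 K/W
R_fireclay brick = L/(kA) = 0.085/(0.959×34.4) = 0.002577 K/W
R_cellular glass = L/(kA) = 0.023/(0.0527×34.4) = 0.01269 K/W
R_outer film = 1/(h_o·A) = 1/(18.5×34.4) = 0.001571 K/W
R_total = 0.02596 K/W
Q = ΔT / R_total = 851 / 0.02596

Q ≈ 32800 W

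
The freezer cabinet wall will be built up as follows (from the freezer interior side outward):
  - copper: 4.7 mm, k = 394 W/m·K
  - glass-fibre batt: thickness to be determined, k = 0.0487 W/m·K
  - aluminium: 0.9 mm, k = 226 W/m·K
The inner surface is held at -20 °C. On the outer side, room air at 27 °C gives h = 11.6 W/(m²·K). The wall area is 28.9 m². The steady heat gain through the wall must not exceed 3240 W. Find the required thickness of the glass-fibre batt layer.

L ≈ 16.2 mm

Treating each layer as a thermal resistance in series:
R_copper = L/(kA) = 0.0047/(394×28.9) = 4.128×10^-7 K/W
R_aluminium = L/(kA) = 0.0009/(226×28.9) = 1.378×10^-7 K/W
R_outer film = 1/(h_o·A) = 1/(11.6×28.9) = 0.002983 K/W
Sum of the known resistances R_other = 0.002983 K/W
Required total resistance R_tot = ΔT/Q_allow = 47/3240 = 0.01451 K/W
R_glass-fibre batt = R_tot − R_other = 0.01152 K/W
L = R·k·A = 0.01152×0.0487×28.9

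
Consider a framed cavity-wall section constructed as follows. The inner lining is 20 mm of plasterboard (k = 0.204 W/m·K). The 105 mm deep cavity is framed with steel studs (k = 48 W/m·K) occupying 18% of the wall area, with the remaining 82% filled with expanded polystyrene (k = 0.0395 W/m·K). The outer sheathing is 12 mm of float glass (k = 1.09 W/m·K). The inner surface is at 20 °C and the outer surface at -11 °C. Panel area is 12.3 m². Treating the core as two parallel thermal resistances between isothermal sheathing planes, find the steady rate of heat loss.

Q ≈ 3150 W

Sheathing layers in series; stud and cavity paths in parallel between them.
R_inner = 0.02/(0.204×12.3) = 0.007971 K/W
R_stud  = 0.105/(48×0.18×12.3) = 9.88×10^-4 K/W
R_cav   = 0.105/(0.0395×0.82×12.3) = 0.2636 K/W
1/R_core = 1/R_stud + 1/R_cav → R_core = 9.843×10^-4 K/W
R_outer = 0.012/(1.09×12.3) = 8.951×10^-4 K/W
R_total = 0.00985 K/W
Q = ΔT/R_total = 31/0.00985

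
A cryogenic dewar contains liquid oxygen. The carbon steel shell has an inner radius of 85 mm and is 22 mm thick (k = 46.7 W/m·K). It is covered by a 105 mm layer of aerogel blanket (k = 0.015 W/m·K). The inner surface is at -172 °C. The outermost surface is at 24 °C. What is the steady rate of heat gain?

Q ≈ 7.98 W

Each spherical layer contributes R = (1/r_i − 1/r_o)/(4πk):
R_carbon steel shell = (1/0.085 − 1/0.107)/(4π×46.7) = 0.004122 K/W
R_aerogel blanket = (1/0.107 − 1/0.212)/(4π×0.015) = 24.56 K/W
R_total = 24.56 K/W
Q = ΔT/R_total = 196/24.56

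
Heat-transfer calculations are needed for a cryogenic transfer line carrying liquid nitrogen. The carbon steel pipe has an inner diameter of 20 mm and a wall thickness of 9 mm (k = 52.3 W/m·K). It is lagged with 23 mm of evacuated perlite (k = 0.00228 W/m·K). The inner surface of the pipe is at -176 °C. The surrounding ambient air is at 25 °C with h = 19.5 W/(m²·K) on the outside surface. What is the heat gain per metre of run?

For a radial system each layer contributes R = ln(r_out/r_in)/(2πkL); films add R = 1/(hA).
R_carbon steel pipe wall = ln(19/10)/(2π×52.3×1) = 0.001953 K/W
R_evacuated perlite = ln(42/19)/(2π×0.00228×1) = 55.37 K/W
R_outer film = 1/(h_o·2πr_oL) = 1/(19.5×2π×0.042×1) = 0.1943 K/W
R_total = 55.57 K/W
Q = ΔT/R_total = 201/55.57

q′ ≈ 3.62 W/m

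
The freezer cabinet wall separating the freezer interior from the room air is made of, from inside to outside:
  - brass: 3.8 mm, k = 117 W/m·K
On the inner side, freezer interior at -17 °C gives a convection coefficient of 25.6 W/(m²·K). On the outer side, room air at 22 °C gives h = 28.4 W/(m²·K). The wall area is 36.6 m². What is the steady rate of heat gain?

Q ≈ 19200 W

Model the wall as resistances in series:
R_inner film = 1/(h_i·A) = 1/(25.6×36.6) = 0.001067 K/W
R_brass = L/(kA) = 0.0038/(117×36.6) = 8.874×10^-7 K/W
R_outer film = 1/(h_o·A) = 1/(28.4×36.6) = 9.621×10^-4 K/W
R_total = 0.00203 K/W
Q = ΔT / R_total = 39 / 0.00203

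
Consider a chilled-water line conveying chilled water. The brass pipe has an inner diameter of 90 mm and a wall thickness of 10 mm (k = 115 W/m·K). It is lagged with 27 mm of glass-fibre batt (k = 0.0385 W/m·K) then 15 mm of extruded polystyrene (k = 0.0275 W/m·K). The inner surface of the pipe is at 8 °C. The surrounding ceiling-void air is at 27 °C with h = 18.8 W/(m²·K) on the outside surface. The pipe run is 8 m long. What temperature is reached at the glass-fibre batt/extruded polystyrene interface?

T ≈ 19.6 °C

Radial resistances (cylindrical: R_cond = ln(r_o/r_i)/(2πkL), R_conv = 1/(h·2πrL)):
R_brass pipe wall = ln(55/45)/(2π×115×8) = 3.471×10^-5 K/W
R_glass-fibre batt = ln(82/55)/(2π×0.0385×8) = 0.2064 K/W
R_extruded polystyrene = ln(97/82)/(2π×0.0275×8) = 0.1215 K/W
R_outer film = 1/(h_o·2πr_oL) = 1/(18.8×2π×0.097×8) = 0.01091 K/W
R_total = 0.3389 K/W
Q = ΔT/R_total = 19/0.3389
Q = 56.1 W
T_interface = T_inner + Q·ΣR(inner→interface) = 8 + 56.1×0.2064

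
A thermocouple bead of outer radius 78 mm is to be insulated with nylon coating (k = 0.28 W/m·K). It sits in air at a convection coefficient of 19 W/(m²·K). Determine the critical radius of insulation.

r_cr ≈ 29.5 mm

For a sphere r_cr = 2k/h = 2×0.28/19
r_cr = 29.5 mm; since the bare radius (78 mm) is above r_cr, any added insulation will reduce heat loss.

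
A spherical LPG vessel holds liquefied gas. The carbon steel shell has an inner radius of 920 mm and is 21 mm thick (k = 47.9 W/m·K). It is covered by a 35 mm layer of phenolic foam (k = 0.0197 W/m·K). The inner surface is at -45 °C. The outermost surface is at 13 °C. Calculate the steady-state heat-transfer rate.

Q ≈ 377 W

Radial (spherical) resistances in series:
R_carbon steel shell = (1/0.92 − 1/0.941)/(4π×47.9) = 4.03×10^-5 K/W
R_phenolic foam = (1/0.941 − 1/0.976)/(4π×0.0197) = 0.1539 K/W
R_total = 0.154 K/W
Q = ΔT/R_total = 58/0.154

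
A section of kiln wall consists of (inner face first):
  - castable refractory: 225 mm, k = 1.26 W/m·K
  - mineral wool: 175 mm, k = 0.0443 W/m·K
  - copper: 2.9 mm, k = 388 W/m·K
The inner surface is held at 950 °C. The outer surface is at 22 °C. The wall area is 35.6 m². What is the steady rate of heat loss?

Q ≈ 8000 W

Using the resistance-network approach (series):
R_castable refractory = L/(kA) = 0.225/(1.26×35.6) = 0.005016 K/W
R_mineral wool = L/(kA) = 0.175/(0.0443×35.6) = 0.111 K/W
R_copper = L/(kA) = 0.0029/(388×35.6) = 2.1×10^-7 K/W
R_total = 0.116 K/W
Q = ΔT / R_total = 928 / 0.116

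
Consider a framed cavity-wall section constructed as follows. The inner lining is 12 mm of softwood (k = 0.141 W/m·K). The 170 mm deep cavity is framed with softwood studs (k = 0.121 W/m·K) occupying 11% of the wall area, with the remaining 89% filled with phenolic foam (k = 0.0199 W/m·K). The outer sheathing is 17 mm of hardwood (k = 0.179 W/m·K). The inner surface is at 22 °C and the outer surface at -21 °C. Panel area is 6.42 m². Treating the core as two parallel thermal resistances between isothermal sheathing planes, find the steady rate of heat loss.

Sheathing layers in series; stud and cavity paths in parallel between them.
R_inner = 0.012/(0.141×6.42) = 0.01326 K/W
R_stud  = 0.17/(0.121×0.11×6.42) = 1.989 K/W
R_cav   = 0.17/(0.0199×0.89×6.42) = 1.495 K/W
1/R_core = 1/R_stud + 1/R_cav → R_core = 0.8536 K/W
R_outer = 0.017/(0.179×6.42) = 0.01479 K/W
R_total = 0.8817 K/W
Q = ΔT/R_total = 43/0.8817

Q ≈ 48.8 W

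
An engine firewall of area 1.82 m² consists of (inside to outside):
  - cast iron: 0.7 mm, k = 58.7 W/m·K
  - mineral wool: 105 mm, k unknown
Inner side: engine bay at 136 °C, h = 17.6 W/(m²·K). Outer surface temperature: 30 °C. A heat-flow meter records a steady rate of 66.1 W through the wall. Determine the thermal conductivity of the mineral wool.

Model the wall as resistances in series:
R_inner film = 1/(h_i·A) = 1/(17.6×1.82) = 0.03122 K/W
R_cast iron = L/(kA) = 0.0007/(58.7×1.82) = 6.552×10^-6 K/W
Sum of known resistances R_other = 0.03123 K/W
Total R = ΔT/Q = 106/66.1 = 1.604 K/W
R_mineral wool = R_total − R_other = 1.572 K/W
k = L/(R·A) = 0.105/(1.572×1.82)

k ≈ 0.0367 W/(m·K)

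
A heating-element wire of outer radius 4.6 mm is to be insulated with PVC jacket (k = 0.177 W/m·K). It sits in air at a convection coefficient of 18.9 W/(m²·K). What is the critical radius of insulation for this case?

r_cr ≈ 9.37 mm

For a cylinder r_cr = k/h = 0.177/18.9
r_cr = 9.37 mm; since the bare radius (4.6 mm) is below r_cr, adding a thin layer of insulation will *increase* heat loss.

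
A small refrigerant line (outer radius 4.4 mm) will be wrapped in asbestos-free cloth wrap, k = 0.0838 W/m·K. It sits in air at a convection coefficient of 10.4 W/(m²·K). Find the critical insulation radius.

For a cylinder r_cr = k/h = 0.0838/10.4
r_cr = 8.06 mm; since the bare radius (4.4 mm) is below r_cr, adding a thin layer of insulation will *increase* heat loss.

r_cr ≈ 8.06 mm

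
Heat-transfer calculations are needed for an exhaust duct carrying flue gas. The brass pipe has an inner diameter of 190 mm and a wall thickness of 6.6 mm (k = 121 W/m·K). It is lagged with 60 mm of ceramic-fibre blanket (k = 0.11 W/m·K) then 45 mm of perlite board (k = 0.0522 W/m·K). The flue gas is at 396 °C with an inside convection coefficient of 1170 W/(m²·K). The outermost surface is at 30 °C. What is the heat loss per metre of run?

q′ ≈ 257 W/m

For a radial system each layer contributes R = ln(r_out/r_in)/(2πkL); films add R = 1/(hA).
R_inner film = 1/(h_i·2πr₁L) = 1/(1170×2π×0.095×1) = 0.001432 K/W
R_brass pipe wall = ln(101.6/95)/(2π×121×1) = 8.835×10^-5 K/W
R_ceramic-fibre blanket = ln(161.6/101.6)/(2π×0.11×1) = 0.6715 K/W
R_perlite board = ln(206.6/161.6)/(2π×0.0522×1) = 0.749 K/W
R_total = 1.422 K/W
Q = ΔT/R_total = 366/1.422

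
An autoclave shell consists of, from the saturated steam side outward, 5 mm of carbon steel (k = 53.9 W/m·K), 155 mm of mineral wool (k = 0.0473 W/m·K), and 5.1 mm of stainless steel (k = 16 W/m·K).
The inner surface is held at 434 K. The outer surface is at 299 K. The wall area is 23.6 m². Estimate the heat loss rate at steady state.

Q ≈ 972 W

Using the resistance-network approach (series):
R_carbon steel = L/(kA) = 0.005/(53.9×23.6) = 3.931×10^-6 K/W
R_mineral wool = L/(kA) = 0.155/(0.0473×23.6) = 0.1389 K/W
R_stainless steel = L/(kA) = 0.0051/(16×23.6) = 1.351×10^-5 K/W
R_total = 0.1389 K/W
Q = ΔT / R_total = 135 / 0.1389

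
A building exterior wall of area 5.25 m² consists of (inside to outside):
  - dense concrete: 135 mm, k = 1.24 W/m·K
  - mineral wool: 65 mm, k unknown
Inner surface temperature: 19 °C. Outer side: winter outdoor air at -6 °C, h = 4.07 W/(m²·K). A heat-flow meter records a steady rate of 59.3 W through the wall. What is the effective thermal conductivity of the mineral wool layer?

k ≈ 0.035 W/(m·K)

Using the resistance-network approach (series):
R_dense concrete = L/(kA) = 0.135/(1.24×5.25) = 0.02074 K/W
R_outer film = 1/(h_o·A) = 1/(4.07×5.25) = 0.0468 K/W
Sum of known resistances R_other = 0.06754 K/W
Total R = ΔT/Q = 25/59.3 = 0.4216 K/W
R_mineral wool = R_total − R_other = 0.354 K/W
k = L/(R·A) = 0.065/(0.354×5.25)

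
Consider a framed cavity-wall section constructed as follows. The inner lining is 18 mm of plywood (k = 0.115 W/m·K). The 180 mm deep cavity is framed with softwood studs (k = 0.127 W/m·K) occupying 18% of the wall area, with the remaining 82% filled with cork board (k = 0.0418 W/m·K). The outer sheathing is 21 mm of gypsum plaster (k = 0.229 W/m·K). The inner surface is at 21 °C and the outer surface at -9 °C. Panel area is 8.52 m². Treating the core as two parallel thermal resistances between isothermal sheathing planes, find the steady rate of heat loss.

Q ≈ 75.2 W

Sheathing layers in series; stud and cavity paths in parallel between them.
R_inner = 0.018/(0.115×8.52) = 0.01837 K/W
R_stud  = 0.18/(0.127×0.18×8.52) = 0.9242 K/W
R_cav   = 0.18/(0.0418×0.82×8.52) = 0.6164 K/W
1/R_core = 1/R_stud + 1/R_cav → R_core = 0.3698 K/W
R_outer = 0.021/(0.229×8.52) = 0.01076 K/W
R_total = 0.3989 K/W
Q = ΔT/R_total = 30/0.3989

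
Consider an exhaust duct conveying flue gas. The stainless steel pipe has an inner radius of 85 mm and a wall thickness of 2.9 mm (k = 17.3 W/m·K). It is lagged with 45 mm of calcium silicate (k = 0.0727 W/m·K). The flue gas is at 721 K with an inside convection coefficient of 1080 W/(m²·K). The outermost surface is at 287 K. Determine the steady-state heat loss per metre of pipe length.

q′ ≈ 478 W/m

Cylindrical conduction, so R = ln(r₂/r₁)/(2πkL) per layer, in series:
R_inner film = 1/(h_i·2πr₁L) = 1/(1080×2π×0.085×1) = 0.001734 K/W
R_stainless steel pipe wall = ln(87.9/85)/(2π×17.3×1) = 3.086×10^-4 K/W
R_calcium silicate = ln(132.9/87.9)/(2π×0.0727×1) = 0.905 K/W
R_total = 0.9071 K/W
Q = ΔT/R_total = 434/0.9071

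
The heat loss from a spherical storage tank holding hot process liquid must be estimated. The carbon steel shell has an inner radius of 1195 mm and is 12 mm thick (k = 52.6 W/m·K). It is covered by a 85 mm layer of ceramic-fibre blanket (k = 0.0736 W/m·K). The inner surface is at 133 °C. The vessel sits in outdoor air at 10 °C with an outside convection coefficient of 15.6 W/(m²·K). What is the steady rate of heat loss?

Q ≈ 1980 W

Spherical conduction: R = (1/r_in − 1/r_out)/(4πk) per layer; series-sum.
R_carbon steel shell = (1/1.195 − 1/1.207)/(4π×52.6) = 1.259×10^-5 K/W
R_ceramic-fibre blanket = (1/1.207 − 1/1.292)/(4π×0.0736) = 0.05893 K/W
R_outer film = 1/(h·4πr_o²) = 1/(15.6×4π×1.292²) = 0.003056 K/W
R_total = 0.062 K/W
Q = ΔT/R_total = 123/0.062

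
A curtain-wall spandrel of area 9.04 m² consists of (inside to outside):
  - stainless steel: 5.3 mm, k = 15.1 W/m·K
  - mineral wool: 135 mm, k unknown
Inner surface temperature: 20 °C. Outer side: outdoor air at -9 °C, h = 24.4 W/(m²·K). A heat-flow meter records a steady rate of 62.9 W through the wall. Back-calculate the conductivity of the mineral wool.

k ≈ 0.0327 W/(m·K)

Using the resistance-network approach (series):
R_stainless steel = L/(kA) = 0.0053/(15.1×9.04) = 3.883×10^-5 K/W
R_outer film = 1/(h_o·A) = 1/(24.4×9.04) = 0.004534 K/W
Sum of known resistances R_other = 0.004572 K/W
Total R = ΔT/Q = 29/62.9 = 0.461 K/W
R_mineral wool = R_total − R_other = 0.4565 K/W
k = L/(R·A) = 0.135/(0.4565×9.04)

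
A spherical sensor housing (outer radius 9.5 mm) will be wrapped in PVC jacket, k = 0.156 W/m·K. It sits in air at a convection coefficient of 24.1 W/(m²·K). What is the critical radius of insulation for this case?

For a sphere r_cr = 2k/h = 2×0.156/24.1
r_cr = 12.9 mm; since the bare radius (9.5 mm) is below r_cr, adding a thin layer of insulation will *increase* heat loss.

r_cr ≈ 12.9 mm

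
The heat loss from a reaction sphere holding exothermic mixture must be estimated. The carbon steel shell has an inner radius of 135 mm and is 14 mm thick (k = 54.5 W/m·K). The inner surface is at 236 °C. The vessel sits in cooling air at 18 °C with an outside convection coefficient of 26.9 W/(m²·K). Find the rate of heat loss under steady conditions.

Each spherical layer contributes R = (1/r_i − 1/r_o)/(4πk):
R_carbon steel shell = (1/0.135 − 1/0.149)/(4π×54.5) = 0.001016 K/W
R_outer film = 1/(h·4πr_o²) = 1/(26.9×4π×0.149²) = 0.1332 K/W
R_total = 0.1343 K/W
Q = ΔT/R_total = 218/0.1343

Q ≈ 1620 W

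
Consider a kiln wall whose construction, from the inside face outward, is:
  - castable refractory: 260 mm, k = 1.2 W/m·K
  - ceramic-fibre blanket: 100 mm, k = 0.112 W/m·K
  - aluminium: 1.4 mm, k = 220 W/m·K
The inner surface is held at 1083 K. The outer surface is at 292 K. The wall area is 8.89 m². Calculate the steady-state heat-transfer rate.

Model the wall as resistances in series:
R_castable refractory = L/(kA) = 0.26/(1.2×8.89) = 0.02437 K/W
R_ceramic-fibre blanket = L/(kA) = 0.1/(0.112×8.89) = 0.1004 K/W
R_aluminium = L/(kA) = 0.0014/(220×8.89) = 7.158×10^-7 K/W
R_total = 0.1248 K/W
Q = ΔT / R_total = 791 / 0.1248

Q ≈ 6340 W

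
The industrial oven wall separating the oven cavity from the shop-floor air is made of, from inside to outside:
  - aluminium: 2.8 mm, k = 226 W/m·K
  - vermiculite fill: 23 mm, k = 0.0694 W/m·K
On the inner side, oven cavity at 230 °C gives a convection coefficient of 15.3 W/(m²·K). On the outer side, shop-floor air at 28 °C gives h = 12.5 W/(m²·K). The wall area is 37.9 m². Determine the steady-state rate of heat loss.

Q ≈ 16100 W

Model the wall as resistances in series:
R_inner film = 1/(h_i·A) = 1/(15.3×37.9) = 0.001725 K/W
R_aluminium = L/(kA) = 0.0028/(226×37.9) = 3.269×10^-7 K/W
R_vermiculite fill = L/(kA) = 0.023/(0.0694×37.9) = 0.008744 K/W
R_outer film = 1/(h_o·A) = 1/(12.5×37.9) = 0.002111 K/W
R_total = 0.01258 K/W
Q = ΔT / R_total = 202 / 0.01258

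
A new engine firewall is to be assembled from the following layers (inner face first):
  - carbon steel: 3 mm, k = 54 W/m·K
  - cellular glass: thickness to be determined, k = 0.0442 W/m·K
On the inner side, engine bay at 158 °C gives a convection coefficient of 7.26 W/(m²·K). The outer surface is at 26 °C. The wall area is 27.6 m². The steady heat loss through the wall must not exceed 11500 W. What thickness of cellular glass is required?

Model the wall as resistances in series:
R_inner film = 1/(h_i·A) = 1/(7.26×27.6) = 0.004991 K/W
R_carbon steel = L/(kA) = 0.003/(54×27.6) = 2.013×10^-6 K/W
Sum of the known resistances R_other = 0.004993 K/W
Required total resistance R_tot = ΔT/Q_allow = 132/11500 = 0.01148 K/W
R_cellular glass = R_tot − R_other = 0.006486 K/W
L = R·k·A = 0.006486×0.0442×27.6

L ≈ 7.91 mm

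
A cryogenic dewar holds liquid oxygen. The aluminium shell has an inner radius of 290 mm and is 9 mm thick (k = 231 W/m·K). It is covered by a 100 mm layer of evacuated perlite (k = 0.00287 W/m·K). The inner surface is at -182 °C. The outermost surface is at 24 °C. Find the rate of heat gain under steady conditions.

Q ≈ 8.86 W

For a spherical shell R = (1/r₁ − 1/r₂)/(4πk); film R = 1/(h·4πr²). In series:
R_aluminium shell = (1/0.29 − 1/0.299)/(4π×231) = 3.576×10^-5 K/W
R_evacuated perlite = (1/0.299 − 1/0.399)/(4π×0.00287) = 23.24 K/W
R_total = 23.24 K/W
Q = ΔT/R_total = 206/23.24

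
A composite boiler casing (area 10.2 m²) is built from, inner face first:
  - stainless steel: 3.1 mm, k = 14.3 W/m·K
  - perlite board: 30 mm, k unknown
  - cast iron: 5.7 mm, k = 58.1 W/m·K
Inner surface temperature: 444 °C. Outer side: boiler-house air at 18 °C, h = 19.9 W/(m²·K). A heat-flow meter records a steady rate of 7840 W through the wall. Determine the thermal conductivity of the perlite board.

k ≈ 0.0596 W/(m·K)

Series thermal resistances:
R_stainless steel = L/(kA) = 0.0031/(14.3×10.2) = 2.125×10^-5 K/W
R_cast iron = L/(kA) = 0.0057/(58.1×10.2) = 9.618×10^-6 K/W
R_outer film = 1/(h_o·A) = 1/(19.9×10.2) = 0.004927 K/W
Sum of known resistances R_other = 0.004957 K/W
Total R = ΔT/Q = 426/7840 = 0.05434 K/W
R_perlite board = R_total − R_other = 0.04938 K/W
k = L/(R·A) = 0.03/(0.04938×10.2)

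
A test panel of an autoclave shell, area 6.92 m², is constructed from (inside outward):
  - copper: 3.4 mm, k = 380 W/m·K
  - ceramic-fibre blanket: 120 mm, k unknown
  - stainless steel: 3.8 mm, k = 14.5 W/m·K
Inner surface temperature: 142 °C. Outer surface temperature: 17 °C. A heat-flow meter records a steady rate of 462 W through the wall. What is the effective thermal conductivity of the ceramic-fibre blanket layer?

Series thermal resistances:
R_copper = L/(kA) = 0.0034/(380×6.92) = 1.293×10^-6 K/W
R_stainless steel = L/(kA) = 0.0038/(14.5×6.92) = 3.787×10^-5 K/W
Sum of known resistances R_other = 3.916×10^-5 K/W
Total R = ΔT/Q = 125/462 = 0.2706 K/W
R_ceramic-fibre blanket = R_total − R_other = 0.2705 K/W
k = L/(R·A) = 0.12/(0.2705×6.92)

k ≈ 0.0641 W/(m·K)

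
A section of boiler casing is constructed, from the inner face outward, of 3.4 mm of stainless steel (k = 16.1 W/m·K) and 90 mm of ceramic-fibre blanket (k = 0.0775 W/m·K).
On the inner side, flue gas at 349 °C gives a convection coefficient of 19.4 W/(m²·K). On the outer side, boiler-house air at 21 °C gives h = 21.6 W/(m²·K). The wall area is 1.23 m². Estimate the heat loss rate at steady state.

Q ≈ 320 W

Treating each layer as a thermal resistance in series:
R_inner film = 1/(h_i·A) = 1/(19.4×1.23) = 0.04191 K/W
R_stainless steel = L/(kA) = 0.0034/(16.1×1.23) = 1.717×10^-4 K/W
R_ceramic-fibre blanket = L/(kA) = 0.09/(0.0775×1.23) = 0.9441 K/W
R_outer film = 1/(h_o·A) = 1/(21.6×1.23) = 0.03764 K/W
R_total = 1.024 K/W
Q = ΔT / R_total = 328 / 1.024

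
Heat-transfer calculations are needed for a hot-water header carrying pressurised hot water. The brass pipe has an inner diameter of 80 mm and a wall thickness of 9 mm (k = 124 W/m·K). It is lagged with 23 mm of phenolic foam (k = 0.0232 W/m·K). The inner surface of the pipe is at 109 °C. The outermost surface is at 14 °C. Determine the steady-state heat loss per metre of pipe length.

q′ ≈ 36 W/m

Radial resistances (cylindrical: R_cond = ln(r_o/r_i)/(2πkL), R_conv = 1/(h·2πrL)):
R_brass pipe wall = ln(49/40)/(2π×124×1) = 2.605×10^-4 K/W
R_phenolic foam = ln(72/49)/(2π×0.0232×1) = 2.64 K/W
R_total = 2.64 K/W
Q = ΔT/R_total = 95/2.64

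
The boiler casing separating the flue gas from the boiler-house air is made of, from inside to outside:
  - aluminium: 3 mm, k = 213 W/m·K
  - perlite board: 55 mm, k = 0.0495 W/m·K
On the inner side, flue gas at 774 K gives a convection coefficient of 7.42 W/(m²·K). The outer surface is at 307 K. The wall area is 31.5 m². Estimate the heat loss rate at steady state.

Q ≈ 11800 W

Using the resistance-network approach (series):
R_inner film = 1/(h_i·A) = 1/(7.42×31.5) = 0.004278 K/W
R_aluminium = L/(kA) = 0.003/(213×31.5) = 4.471×10^-7 K/W
R_perlite board = L/(kA) = 0.055/(0.0495×31.5) = 0.03527 K/W
R_total = 0.03955 K/W
Q = ΔT / R_total = 467 / 0.03955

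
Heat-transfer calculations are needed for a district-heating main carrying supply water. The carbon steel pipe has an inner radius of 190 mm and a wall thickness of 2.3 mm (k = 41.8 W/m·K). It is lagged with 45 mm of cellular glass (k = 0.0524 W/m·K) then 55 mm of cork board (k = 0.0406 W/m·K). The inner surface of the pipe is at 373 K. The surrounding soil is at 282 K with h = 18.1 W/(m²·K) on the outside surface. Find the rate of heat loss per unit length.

Cylindrical conduction, so R = ln(r₂/r₁)/(2πkL) per layer, in series:
R_carbon steel pipe wall = ln(192.3/190)/(2π×41.8×1) = 4.581×10^-5 K/W
R_cellular glass = ln(237.3/192.3)/(2π×0.0524×1) = 0.6387 K/W
R_cork board = ln(292.3/237.3)/(2π×0.0406×1) = 0.8172 K/W
R_outer film = 1/(h_o·2πr_oL) = 1/(18.1×2π×0.2923×1) = 0.03008 K/W
R_total = 1.486 K/W
Q = ΔT/R_total = 91/1.486

q′ ≈ 61.2 W/m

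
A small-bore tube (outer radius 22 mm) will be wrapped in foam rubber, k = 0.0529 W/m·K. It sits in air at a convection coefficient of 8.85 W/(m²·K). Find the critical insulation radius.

r_cr ≈ 5.98 mm

For a cylinder r_cr = k/h = 0.0529/8.85
r_cr = 5.98 mm; since the bare radius (22 mm) is above r_cr, any added insulation will reduce heat loss.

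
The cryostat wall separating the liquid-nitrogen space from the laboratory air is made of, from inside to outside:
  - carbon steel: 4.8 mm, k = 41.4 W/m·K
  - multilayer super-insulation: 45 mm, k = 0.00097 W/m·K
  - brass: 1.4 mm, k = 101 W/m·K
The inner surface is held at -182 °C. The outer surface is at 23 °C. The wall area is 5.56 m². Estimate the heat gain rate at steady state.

Q ≈ 24.6 W

Model the wall as resistances in series:
R_carbon steel = L/(kA) = 0.0048/(41.4×5.56) = 2.085×10^-5 K/W
R_multilayer super-insulation = L/(kA) = 0.045/(0.00097×5.56) = 8.344 K/W
R_brass = L/(kA) = 0.0014/(101×5.56) = 2.493×10^-6 K/W
R_total = 8.344 K/W
Q = ΔT / R_total = 205 / 8.344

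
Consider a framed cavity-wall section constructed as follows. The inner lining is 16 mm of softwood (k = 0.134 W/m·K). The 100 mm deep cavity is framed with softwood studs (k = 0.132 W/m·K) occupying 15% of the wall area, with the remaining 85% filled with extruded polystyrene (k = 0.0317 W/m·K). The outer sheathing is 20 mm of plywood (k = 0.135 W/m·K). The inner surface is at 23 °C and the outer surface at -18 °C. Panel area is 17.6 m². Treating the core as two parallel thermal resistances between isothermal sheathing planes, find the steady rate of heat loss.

Sheathing layers in series; stud and cavity paths in parallel between them.
R_inner = 0.016/(0.134×17.6) = 0.006784 K/W
R_stud  = 0.1/(0.132×0.15×17.6) = 0.287 K/W
R_cav   = 0.1/(0.0317×0.85×17.6) = 0.2109 K/W
1/R_core = 1/R_stud + 1/R_cav → R_core = 0.1215 K/W
R_outer = 0.02/(0.135×17.6) = 0.008418 K/W
R_total = 0.1368 K/W
Q = ΔT/R_total = 41/0.1368

Q ≈ 300 W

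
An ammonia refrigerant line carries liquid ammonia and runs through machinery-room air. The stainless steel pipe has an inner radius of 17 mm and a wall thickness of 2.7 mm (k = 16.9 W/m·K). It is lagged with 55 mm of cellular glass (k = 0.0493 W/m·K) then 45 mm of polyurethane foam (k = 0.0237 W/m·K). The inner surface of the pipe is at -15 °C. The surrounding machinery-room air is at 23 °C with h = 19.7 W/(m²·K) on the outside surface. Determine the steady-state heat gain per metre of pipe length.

Per-layer cylindrical resistances, series-summed:
R_stainless steel pipe wall = ln(19.7/17)/(2π×16.9×1) = 0.001388 K/W
R_cellular glass = ln(74.7/19.7)/(2π×0.0493×1) = 4.303 K/W
R_polyurethane foam = ln(119.7/74.7)/(2π×0.0237×1) = 3.166 K/W
R_outer film = 1/(h_o·2πr_oL) = 1/(19.7×2π×0.1197×1) = 0.06749 K/W
R_total = 7.538 K/W
Q = ΔT/R_total = 38/7.538

q′ ≈ 5.04 W/m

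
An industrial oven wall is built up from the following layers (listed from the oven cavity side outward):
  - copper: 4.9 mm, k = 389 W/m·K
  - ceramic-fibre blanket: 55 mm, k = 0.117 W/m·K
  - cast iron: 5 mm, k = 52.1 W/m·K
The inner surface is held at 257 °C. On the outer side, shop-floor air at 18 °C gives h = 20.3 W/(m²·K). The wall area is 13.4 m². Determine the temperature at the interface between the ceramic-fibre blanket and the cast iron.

Treating each layer as a thermal resistance in series:
R_copper = L/(kA) = 0.0049/(389×13.4) = 9.4×10^-7 K/W
R_ceramic-fibre blanket = L/(kA) = 0.055/(0.117×13.4) = 0.03508 K/W
R_cast iron = L/(kA) = 0.005/(52.1×13.4) = 7.162×10^-6 K/W
R_outer film = 1/(h_o·A) = 1/(20.3×13.4) = 0.003676 K/W
R_total = 0.03877 K/W;  Q = ΔT/R_total = 239/0.03877 = 6165 W
T_interface = T_inner − Q·ΣR(inner→interface) = 257 − 6170×0.03508

T ≈ 40.7 °C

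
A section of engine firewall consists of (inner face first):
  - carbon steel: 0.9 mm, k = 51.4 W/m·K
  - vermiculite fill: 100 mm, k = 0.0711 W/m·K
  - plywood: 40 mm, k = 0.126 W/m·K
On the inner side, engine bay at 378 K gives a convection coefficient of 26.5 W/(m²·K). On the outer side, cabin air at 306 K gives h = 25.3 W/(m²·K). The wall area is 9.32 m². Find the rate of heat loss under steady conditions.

Q ≈ 373 W

Model the wall as resistances in series:
R_inner film = 1/(h_i·A) = 1/(26.5×9.32) = 0.004049 K/W
R_carbon steel = L/(kA) = 0.0009/(51.4×9.32) = 1.879×10^-6 K/W
R_vermiculite fill = L/(kA) = 0.1/(0.0711×9.32) = 0.1509 K/W
R_plywood = L/(kA) = 0.04/(0.126×9.32) = 0.03406 K/W
R_outer film = 1/(h_o·A) = 1/(25.3×9.32) = 0.004241 K/W
R_total = 0.1933 K/W
Q = ΔT / R_total = 72 / 0.1933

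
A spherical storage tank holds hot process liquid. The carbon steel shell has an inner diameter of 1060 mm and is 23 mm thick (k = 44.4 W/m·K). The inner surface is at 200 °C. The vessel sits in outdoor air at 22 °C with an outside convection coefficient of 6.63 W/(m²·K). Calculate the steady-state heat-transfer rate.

Radial (spherical) resistances in series:
R_carbon steel shell = (1/0.53 − 1/0.553)/(4π×44.4) = 1.406×10^-4 K/W
R_outer film = 1/(h·4πr_o²) = 1/(6.63×4π×0.553²) = 0.03925 K/W
R_total = 0.03939 K/W
Q = ΔT/R_total = 178/0.03939

Q ≈ 4520 W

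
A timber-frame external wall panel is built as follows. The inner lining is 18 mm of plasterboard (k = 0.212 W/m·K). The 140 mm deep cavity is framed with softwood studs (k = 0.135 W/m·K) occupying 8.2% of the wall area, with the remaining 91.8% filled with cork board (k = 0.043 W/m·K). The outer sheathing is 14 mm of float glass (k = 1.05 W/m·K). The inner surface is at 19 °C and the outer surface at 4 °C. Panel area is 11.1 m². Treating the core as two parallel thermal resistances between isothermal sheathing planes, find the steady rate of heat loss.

Q ≈ 58.1 W

Sheathing layers in series; stud and cavity paths in parallel between them.
R_inner = 0.018/(0.212×11.1) = 0.007649 K/W
R_stud  = 0.14/(0.135×0.082×11.1) = 1.139 K/W
R_cav   = 0.14/(0.043×0.918×11.1) = 0.3195 K/W
1/R_core = 1/R_stud + 1/R_cav → R_core = 0.2495 K/W
R_outer = 0.014/(1.05×11.1) = 0.001201 K/W
R_total = 0.2584 K/W
Q = ΔT/R_total = 15/0.2584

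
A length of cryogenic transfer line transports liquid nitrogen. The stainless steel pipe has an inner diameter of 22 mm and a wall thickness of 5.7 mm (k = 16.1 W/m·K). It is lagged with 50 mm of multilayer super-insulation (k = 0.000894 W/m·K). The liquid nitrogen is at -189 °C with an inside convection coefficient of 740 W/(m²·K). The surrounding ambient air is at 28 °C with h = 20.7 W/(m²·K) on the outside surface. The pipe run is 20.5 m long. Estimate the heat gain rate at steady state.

Radial resistances (cylindrical: R_cond = ln(r_o/r_i)/(2πkL), R_conv = 1/(h·2πrL)):
R_inner film = 1/(h_i·2πr₁L) = 1/(740×2π×0.011×20.5) = 9.538×10^-4 K/W
R_stainless steel pipe wall = ln(16.7/11)/(2π×16.1×20.5) = 2.013×10^-4 K/W
R_multilayer super-insulation = ln(66.7/16.7)/(2π×0.000894×20.5) = 12.03 K/W
R_outer film = 1/(h_o·2πr_oL) = 1/(20.7×2π×0.0667×20.5) = 0.005623 K/W
R_total = 12.03 K/W
Q = ΔT/R_total = 217/12.03

Q ≈ 18 W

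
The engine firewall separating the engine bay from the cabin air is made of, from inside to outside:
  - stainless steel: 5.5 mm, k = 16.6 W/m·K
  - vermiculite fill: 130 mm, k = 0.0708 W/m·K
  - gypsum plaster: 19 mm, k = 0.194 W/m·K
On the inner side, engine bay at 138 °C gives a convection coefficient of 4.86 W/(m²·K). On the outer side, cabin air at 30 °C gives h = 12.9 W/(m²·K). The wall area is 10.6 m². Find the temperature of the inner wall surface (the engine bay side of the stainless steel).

T ≈ 128 °C

Model the wall as resistances in series:
R_inner film = 1/(h_i·A) = 1/(4.86×10.6) = 0.01941 K/W
R_stainless steel = L/(kA) = 0.0055/(16.6×10.6) = 3.126×10^-5 K/W
R_vermiculite fill = L/(kA) = 0.13/(0.0708×10.6) = 0.1732 K/W
R_gypsum plaster = L/(kA) = 0.019/(0.194×10.6) = 0.009239 K/W
R_outer film = 1/(h_o·A) = 1/(12.9×10.6) = 0.007313 K/W
R_total = 0.2092 K/W;  Q = ΔT/R_total = 108/0.2092 = 516.2 W
T_interface = T_inner − Q·ΣR(inner→interface) = 138 − 516×0.01941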